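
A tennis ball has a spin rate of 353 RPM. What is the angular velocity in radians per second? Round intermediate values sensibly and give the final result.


Convert RPM to rad/s: multiply by 2*pi and divide by 60
omega = 353 * 2 * pi / 60
= 36.966 rad/s

36.966 rad/s


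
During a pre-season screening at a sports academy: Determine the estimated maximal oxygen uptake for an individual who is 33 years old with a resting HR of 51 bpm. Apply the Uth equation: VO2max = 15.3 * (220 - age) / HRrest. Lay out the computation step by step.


HRmax = 220 - 33 = 187
VO2max = 15.3 * (187 / 51)
= 15.3 * 3.6667
= 56.1 mL/kg/min

56.1 mL/kg/min


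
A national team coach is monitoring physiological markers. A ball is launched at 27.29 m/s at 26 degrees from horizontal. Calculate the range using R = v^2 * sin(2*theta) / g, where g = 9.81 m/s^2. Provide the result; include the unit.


sin(2 * 26) = sin(52) = 0.788011
v^2 = 27.29^2 = 744.7441
R = 744.7441 * 0.788011 / 9.81
= 59.823 m

59.823 m


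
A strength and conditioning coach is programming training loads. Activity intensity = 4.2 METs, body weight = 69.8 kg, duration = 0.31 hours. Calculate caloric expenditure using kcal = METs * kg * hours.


kcal = 4.2 * 69.8 * 0.31
= 293.16 * 0.31
= 90.88 kcal

90.88 kcal


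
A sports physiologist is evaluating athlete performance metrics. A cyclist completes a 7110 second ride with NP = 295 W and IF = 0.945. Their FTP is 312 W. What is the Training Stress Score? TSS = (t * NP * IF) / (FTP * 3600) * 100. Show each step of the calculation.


t * NP * IF = 7110 * 295 * 0.945 = 1982090.25
FTP * 3600 = 1123200
TSS = (1982090.25 / 1123200) * 100 = 176.47

176.47 TSS


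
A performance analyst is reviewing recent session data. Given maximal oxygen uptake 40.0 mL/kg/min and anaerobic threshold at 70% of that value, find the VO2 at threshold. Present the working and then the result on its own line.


Percentage as decimal = 0.7
VO2 at AT = 40.0 * 0.7 = 28.0 mL/kg/min

28.0 mL/kg/min


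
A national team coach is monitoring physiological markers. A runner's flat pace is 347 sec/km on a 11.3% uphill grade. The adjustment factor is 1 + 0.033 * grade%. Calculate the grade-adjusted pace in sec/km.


Factor = 1 + 0.033 * 11.3 = 1.3729
Adjusted pace = 347 * 1.3729
= 476.4 sec/km

476.4 s/km


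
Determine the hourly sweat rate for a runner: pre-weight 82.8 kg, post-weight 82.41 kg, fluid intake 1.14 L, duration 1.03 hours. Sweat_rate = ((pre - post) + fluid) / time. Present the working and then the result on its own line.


Mass lost = 82.8 - 82.41 = 0.39 kg
Add fluid consumed: 0.39 + 1.14 = 1.53 L total sweat
Sweat rate = 1.53 / 1.03 = 1.485 L/h

1.485 L/h


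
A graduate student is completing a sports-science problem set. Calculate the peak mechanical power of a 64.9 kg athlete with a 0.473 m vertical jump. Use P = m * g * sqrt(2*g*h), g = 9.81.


First, sqrt(2gh) = sqrt(2 * 9.81 * 0.473)
= sqrt(9.28026) = 3.046352 m/s
Power = 64.9 * 9.81 * 3.046352 = 1939.52 W

1939.52 W


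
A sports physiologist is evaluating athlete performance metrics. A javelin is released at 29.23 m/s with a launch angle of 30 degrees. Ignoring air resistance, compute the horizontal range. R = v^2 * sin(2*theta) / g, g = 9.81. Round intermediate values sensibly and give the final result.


Launch speed squared = 854.3929
sin(2 * 30 deg) = 0.866025
Range = 854.3929 * 0.866025 / 9.81
= 75.426 m

75.426 m


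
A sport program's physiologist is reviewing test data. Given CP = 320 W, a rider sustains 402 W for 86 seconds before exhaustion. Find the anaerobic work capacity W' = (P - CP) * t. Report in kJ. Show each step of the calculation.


Excess power = 402 - 320 = 82 W
Work above CP = 82 * 86 = 7052 J
W' = 7.052 kJ

7.052 kJ


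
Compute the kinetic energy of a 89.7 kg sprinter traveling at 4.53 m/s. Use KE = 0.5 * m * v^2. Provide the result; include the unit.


Velocity squared = 20.5209
KE = 0.5 * 89.7 * 20.5209 = 920.36 J

920.36 J


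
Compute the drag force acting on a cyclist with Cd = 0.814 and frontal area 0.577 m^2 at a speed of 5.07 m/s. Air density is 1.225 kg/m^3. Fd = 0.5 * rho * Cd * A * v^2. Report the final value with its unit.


Step 1: v^2 = 25.7049
Step 2: Fd = 0.5 * 1.225 * 0.814 * 0.577 * 25.7049
= 7.395 N

7.395 N


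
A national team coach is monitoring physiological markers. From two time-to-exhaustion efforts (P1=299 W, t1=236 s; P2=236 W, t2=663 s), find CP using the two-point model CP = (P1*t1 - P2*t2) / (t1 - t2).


Work in trial 1 = 70564 J
Work in trial 2 = 156468 J
Delta work = -85904 J
Delta time = -427 s
CP = -85904 / -427 = 201.18 W

201.18 W


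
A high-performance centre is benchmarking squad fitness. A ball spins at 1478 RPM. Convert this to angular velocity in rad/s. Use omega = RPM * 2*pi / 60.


omega = 1478 * 2 * pi / 60
= 1478 * 6.28318531 / 60
= 9286.548 / 60
= 154.776 rad/s

154.776 rad/s


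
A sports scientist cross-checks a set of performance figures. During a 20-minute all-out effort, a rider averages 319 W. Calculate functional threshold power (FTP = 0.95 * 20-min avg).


FTP = 0.95 * 319
= 303.05 W

303.05 W


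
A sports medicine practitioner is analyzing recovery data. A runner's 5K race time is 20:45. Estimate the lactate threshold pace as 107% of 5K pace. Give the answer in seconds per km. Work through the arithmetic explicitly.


Total race time = 20*60 + 45 = 1245 seconds
5K pace = 1245 / 5 = 249.0 sec/km
LT pace = 249.0 * 1.07 = 266.43 sec/km

266.43 s/km


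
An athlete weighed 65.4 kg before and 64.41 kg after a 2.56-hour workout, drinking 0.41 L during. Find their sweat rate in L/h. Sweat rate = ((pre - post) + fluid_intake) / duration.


Body mass change = 0.99 kg
Total sweat loss = 0.99 + 0.41 = 1.4 L
Rate = 1.4 / 2.56 = 0.547 L/h

0.547 L/h


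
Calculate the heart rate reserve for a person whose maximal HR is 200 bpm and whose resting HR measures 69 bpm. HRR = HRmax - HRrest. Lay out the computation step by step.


HRmax = 200 bpm
HRrest = 69 bpm
HRR = 200 - 69 = 131 bpm

131 bpm


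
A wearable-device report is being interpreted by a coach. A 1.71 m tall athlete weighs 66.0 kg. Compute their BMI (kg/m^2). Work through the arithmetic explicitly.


height^2 = 2.9241 m^2
BMI = 66.0 / 2.9241 = 22.57 kg/m^2

22.57 kg/m^2


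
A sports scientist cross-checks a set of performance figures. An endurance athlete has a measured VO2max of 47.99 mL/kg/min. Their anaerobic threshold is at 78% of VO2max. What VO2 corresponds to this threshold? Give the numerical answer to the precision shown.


Anaerobic threshold VO2 = VO2max * 78%
= 47.99 * 0.78
= 37.43 mL/kg/min

37.43 mL/kg/min


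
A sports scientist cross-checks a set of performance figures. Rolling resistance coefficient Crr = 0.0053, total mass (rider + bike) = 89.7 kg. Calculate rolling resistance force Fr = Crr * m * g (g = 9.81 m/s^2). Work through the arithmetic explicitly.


Fr = Crr * m * g
= 0.0053 * 89.7 * 9.81
= 4.664 N

4.664 N


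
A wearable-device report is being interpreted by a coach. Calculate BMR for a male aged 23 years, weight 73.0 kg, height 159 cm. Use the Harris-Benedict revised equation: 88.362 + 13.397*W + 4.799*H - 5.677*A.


Substituting values:
W term = 13.397 * 73.0 = 977.981
H term = 4.799 * 159 = 763.041
A term = 5.677 * 23 = 130.571
BMR = 1698.81 kcal/day

1698.81 kcal/day


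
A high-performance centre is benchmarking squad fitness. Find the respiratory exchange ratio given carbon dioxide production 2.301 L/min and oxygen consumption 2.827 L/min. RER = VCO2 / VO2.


VCO2 = 2.301 L/min
VO2 = 2.827 L/min
RER = 2.301 / 2.827 = 0.8139

0.8139


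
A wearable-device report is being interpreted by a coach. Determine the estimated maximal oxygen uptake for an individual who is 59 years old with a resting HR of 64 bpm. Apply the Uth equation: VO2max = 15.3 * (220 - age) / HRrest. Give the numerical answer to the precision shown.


HRmax = 220 - 59 = 161
VO2max = 15.3 * (161 / 64)
= 15.3 * 2.5156
= 38.49 mL/kg/min

38.49 mL/kg/min


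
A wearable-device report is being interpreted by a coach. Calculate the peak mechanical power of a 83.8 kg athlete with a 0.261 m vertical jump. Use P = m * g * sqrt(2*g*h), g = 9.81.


First, sqrt(2gh) = sqrt(2 * 9.81 * 0.261)
= sqrt(5.12082) = 2.262923 m/s
Power = 83.8 * 9.81 * 2.262923 = 1860.3 W

1860.3 W


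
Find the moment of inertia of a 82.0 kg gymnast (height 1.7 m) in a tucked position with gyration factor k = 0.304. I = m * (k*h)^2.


Radius of gyration = 0.304 * 1.7 = 0.5168 m
I = 82.0 * 0.5168^2
= 82.0 * 0.267082
= 21.901 kg*m^2

21.901 kg*m^2


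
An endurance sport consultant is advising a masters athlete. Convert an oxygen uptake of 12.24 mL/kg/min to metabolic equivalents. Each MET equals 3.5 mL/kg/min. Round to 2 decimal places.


One MET = 3.5 mL/kg/min
Number of METs = 12.24 / 3.5
= 3.5 METs

3.5 METs


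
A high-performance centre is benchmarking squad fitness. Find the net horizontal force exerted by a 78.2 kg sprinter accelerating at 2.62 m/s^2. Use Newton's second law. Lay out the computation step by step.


Newton's second law: F = m * a
F = 78.2 * 2.62 = 204.88 N

204.88 N


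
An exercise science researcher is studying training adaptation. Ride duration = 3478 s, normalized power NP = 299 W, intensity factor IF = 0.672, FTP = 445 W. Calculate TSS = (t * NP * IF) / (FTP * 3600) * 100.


Numerator = 3478 * 299 * 0.672 = 698827.584
Denominator = 445 * 3600 = 1602000
TSS = 698827.584 / 1602000 * 100
= 43.62

43.62 TSS


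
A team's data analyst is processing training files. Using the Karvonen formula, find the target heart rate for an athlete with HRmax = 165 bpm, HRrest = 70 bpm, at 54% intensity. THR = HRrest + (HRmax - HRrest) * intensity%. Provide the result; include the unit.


HRR = 165 - 70 = 95
THR = 70 + 95 * 0.54
= 70 + 51.3
= 121.3 bpm

121.3 bpm


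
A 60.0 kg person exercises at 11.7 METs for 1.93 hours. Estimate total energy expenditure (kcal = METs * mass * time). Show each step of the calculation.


Energy = METs * mass(kg) * time(h)
= 11.7 * 60.0 * 1.93
= 1354.86 kcal

1354.86 kcal


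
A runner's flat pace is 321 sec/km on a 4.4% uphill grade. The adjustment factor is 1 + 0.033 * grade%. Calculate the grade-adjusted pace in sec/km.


Factor = 1 + 0.033 * 4.4 = 1.1452
Adjusted pace = 321 * 1.1452
= 367.61 sec/km

367.61 s/km


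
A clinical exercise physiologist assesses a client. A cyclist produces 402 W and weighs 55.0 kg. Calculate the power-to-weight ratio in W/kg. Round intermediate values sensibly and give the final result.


P/W = power / mass
= 402 / 55.0
= 7.309 W/kg

7.309 W/kg


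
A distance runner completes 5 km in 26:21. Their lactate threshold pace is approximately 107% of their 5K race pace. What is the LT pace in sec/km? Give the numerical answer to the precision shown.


Convert to seconds: 26 min 21 s = 1581 s
Pace per km = 1581 / 5 = 316.2 s/km
LT pace = 316.2 * 1.07 = 338.33 s/km

338.33 s/km


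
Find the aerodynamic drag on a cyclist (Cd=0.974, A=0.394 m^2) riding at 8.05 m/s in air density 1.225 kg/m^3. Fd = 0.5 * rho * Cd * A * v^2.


Fd = 0.5 * 1.225 * 0.974 * 0.394 * 8.05^2
= 0.5 * 1.225 * 0.974 * 0.394 * 64.8025
= 15.232 N

15.232 N


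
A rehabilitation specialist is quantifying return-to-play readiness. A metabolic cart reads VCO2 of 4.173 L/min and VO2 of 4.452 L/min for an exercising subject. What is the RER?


RER = VCO2 / VO2 = 4.173 / 4.452 = 0.9373

0.9373


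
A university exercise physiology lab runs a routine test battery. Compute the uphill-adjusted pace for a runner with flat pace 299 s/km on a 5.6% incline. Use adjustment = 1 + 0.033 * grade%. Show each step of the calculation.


Adjustment factor = 1 + 0.033 * 5.6 = 1.1848
Grade-adjusted pace = 299 * 1.1848 = 354.26 s/km

354.26 s/km


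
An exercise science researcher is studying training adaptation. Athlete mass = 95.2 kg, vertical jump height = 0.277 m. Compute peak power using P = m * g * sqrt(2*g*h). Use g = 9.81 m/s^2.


sqrt(2 * 9.81 * 0.277) = sqrt(5.43474) = 2.331253 m/s
P = 95.2 * 9.81 * 2.331253
= 2177.19 W

2177.19 W


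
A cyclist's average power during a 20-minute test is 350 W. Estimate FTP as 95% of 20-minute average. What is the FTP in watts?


FTP = 20-min power * 0.95
= 350 * 0.95
= 332.5 W

332.5 W


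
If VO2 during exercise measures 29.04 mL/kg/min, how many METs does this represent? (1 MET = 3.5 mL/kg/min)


METs = VO2 / 3.5 = 29.04 / 3.5 = 8.3

8.3 METs


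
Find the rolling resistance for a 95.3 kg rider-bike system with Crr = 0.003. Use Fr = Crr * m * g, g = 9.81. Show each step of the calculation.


m * g = 95.3 * 9.81 = 934.893 N
Fr = 0.003 * 934.893 = 2.805 N

2.805 N


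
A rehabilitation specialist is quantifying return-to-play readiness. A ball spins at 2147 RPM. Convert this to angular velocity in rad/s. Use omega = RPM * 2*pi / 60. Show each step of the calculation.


omega = 2147 * 2 * pi / 60
= 2147 * 6.28318531 / 60
= 13489.999 / 60
= 224.833 rad/s

224.833 rad/s


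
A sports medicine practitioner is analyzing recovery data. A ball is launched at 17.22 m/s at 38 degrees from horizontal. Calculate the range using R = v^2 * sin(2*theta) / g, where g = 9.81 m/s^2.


sin(2 * 38) = sin(76) = 0.970296
v^2 = 17.22^2 = 296.5284
R = 296.5284 * 0.970296 / 9.81
= 29.329 m

29.329 m


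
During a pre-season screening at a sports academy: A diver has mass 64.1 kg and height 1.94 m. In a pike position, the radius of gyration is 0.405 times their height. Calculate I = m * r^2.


r = 0.405 * 1.94 = 0.7857 m
I = m * r^2 = 64.1 * 0.617324 = 39.57 kg*m^2

39.57 kg*m^2


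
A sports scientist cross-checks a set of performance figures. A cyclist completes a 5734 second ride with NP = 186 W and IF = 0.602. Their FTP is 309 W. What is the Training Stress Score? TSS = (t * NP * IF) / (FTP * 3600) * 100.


t * NP * IF = 5734 * 186 * 0.602 = 642047.448
FTP * 3600 = 1112400
TSS = (642047.448 / 1112400) * 100 = 57.72

57.72 TSS


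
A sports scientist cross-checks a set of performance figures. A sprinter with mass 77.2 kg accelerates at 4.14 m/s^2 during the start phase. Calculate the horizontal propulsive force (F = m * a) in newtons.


F = m * a
= 77.2 * 4.14
= 319.61 N

319.61 N


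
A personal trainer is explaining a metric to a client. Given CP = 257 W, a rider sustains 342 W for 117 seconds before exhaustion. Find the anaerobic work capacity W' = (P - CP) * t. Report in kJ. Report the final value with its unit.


Excess power = 342 - 257 = 85 W
Work above CP = 85 * 117 = 9945 J
W' = 9.945 kJ

9.945 kJ


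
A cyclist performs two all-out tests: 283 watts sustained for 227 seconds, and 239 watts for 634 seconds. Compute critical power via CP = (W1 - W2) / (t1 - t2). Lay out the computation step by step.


W1 = P1 * t1 = 283 * 227 = 64241 J
W2 = P2 * t2 = 239 * 634 = 151526 J
CP = (64241 - 151526) / (227 - 634)
= 214.46 W

214.46 W


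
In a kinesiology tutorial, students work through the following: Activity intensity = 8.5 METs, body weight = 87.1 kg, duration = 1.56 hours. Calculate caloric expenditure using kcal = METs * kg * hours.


kcal = 8.5 * 87.1 * 1.56
= 740.35 * 1.56
= 1154.95 kcal

1154.95 kcal


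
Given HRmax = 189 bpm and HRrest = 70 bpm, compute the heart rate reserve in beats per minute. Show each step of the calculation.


Heart rate reserve = maximum HR minus resting HR
HRR = 189 - 70 = 119 bpm

119 bpm


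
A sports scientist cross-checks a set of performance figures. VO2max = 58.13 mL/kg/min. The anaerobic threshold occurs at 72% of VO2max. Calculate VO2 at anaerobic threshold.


AT fraction = 72 / 100 = 0.72
AT VO2 = 58.13 * 0.72
= 41.85 mL/kg/min

41.85 mL/kg/min


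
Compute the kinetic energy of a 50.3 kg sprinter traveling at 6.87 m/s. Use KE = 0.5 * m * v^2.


Velocity squared = 47.1969
KE = 0.5 * 50.3 * 47.1969 = 1187.0 J

1187.0 J


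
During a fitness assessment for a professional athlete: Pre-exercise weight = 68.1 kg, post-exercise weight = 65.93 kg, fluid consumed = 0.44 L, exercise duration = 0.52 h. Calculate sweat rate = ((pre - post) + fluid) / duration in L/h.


Weight loss = 68.1 - 65.93 = 2.17 kg (approx L)
Total sweat = 2.17 + 0.44 = 2.61 L
Sweat rate = 2.61 / 0.52 = 5.019 L/h

5.019 L/h


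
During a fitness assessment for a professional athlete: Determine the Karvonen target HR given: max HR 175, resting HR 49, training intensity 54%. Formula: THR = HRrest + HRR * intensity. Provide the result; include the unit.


HRR = HRmax - HRrest = 175 - 49 = 126
THR = 49 + 126 * 0.54
= 117.04 bpm

117.04 bpm


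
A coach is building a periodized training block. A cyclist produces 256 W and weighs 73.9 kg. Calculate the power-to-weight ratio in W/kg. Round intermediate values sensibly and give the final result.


P/W = power / mass
= 256 / 73.9
= 3.464 W/kg

3.464 W/kg


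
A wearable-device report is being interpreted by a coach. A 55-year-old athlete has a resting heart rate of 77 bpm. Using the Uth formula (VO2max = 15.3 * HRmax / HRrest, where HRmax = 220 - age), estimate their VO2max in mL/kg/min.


HRmax = 220 - 55 = 165 bpm
Ratio = HRmax / HRrest = 165 / 77 = 2.1429
VO2max = 15.3 * 2.1429 = 32.79 mL/kg/min

32.79 mL/kg/min


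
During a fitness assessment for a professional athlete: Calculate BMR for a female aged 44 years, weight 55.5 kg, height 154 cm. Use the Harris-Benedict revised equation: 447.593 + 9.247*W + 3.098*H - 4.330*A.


Substituting values:
W term = 9.247 * 55.5 = 513.2085
H term = 3.098 * 154 = 477.092
A term = 4.330 * 44 = 190.52
BMR = 1247.37 kcal/day

1247.37 kcal/day


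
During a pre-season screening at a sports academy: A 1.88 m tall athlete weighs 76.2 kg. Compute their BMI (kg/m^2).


height^2 = 3.5344 m^2
BMI = 76.2 / 3.5344 = 21.56 kg/m^2

21.56 kg/m^2


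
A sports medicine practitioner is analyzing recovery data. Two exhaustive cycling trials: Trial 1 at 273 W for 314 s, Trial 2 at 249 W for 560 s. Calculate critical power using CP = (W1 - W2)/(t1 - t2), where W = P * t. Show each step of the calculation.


W1 = 273 * 314 = 85722 J
W2 = 249 * 560 = 139440 J
CP = (85722 - 139440) / (314 - 560)
= -53718 / -246
= 218.37 W

218.37 W


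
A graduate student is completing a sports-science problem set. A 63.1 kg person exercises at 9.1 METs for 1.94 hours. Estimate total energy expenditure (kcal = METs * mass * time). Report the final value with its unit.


Energy = METs * mass(kg) * time(h)
= 9.1 * 63.1 * 1.94
= 1113.97 kcal

1113.97 kcal


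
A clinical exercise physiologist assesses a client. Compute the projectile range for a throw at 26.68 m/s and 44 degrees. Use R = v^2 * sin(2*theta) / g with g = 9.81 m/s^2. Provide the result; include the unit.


Two times the angle = 88 degrees
sin(88) = 0.999391
R = 711.8224 * 0.999391 / 9.81 = 72.517 m

72.517 m


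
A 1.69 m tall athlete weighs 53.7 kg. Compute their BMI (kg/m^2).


height^2 = 2.8561 m^2
BMI = 53.7 / 2.8561 = 18.8 kg/m^2

18.8 kg/m^2


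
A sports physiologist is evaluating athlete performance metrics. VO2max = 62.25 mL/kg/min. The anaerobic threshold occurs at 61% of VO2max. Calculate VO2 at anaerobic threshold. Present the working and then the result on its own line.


AT fraction = 61 / 100 = 0.61
AT VO2 = 62.25 * 0.61
= 37.97 mL/kg/min

37.97 mL/kg/min


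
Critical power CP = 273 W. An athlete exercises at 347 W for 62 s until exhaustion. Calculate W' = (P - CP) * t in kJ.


P - CP = 347 - 273 = 74 W
W' = 74 * 62 = 4588 J
= 4588 / 1000 = 4.588 kJ

4.588 kJ


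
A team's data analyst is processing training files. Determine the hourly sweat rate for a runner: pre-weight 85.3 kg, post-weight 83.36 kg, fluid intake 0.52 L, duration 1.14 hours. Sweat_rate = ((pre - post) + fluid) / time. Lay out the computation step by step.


Mass lost = 85.3 - 83.36 = 1.94 kg
Add fluid consumed: 1.94 + 0.52 = 2.46 L total sweat
Sweat rate = 2.46 / 1.14 = 2.158 L/h

2.158 L/h


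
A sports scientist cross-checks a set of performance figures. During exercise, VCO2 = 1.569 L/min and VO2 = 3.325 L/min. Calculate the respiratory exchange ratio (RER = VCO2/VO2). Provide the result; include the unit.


RER = VCO2 / VO2
= 1.569 / 3.325
= 0.4719

0.4719


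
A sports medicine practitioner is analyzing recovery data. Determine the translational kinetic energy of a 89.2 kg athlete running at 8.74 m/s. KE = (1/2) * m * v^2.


KE = 0.5 * m * v^2
= 0.5 * 89.2 * 8.74^2
= 0.5 * 89.2 * 76.3876
= 3406.89 J

3406.89 J


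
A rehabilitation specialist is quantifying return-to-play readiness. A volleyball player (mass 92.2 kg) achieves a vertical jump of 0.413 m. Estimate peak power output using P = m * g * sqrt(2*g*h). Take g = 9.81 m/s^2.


2 * g * h = 2 * 9.81 * 0.413 = 8.10306
sqrt(8.10306) = 2.846587 m/s
P = 92.2 * 9.81 * 2.846587 = 2574.69 W

2574.69 W


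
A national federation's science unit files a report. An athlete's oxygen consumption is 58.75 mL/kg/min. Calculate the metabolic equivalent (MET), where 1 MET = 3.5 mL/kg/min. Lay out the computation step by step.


MET = VO2 / 3.5
= 58.75 / 3.5
= 16.79 METs

16.79 METs


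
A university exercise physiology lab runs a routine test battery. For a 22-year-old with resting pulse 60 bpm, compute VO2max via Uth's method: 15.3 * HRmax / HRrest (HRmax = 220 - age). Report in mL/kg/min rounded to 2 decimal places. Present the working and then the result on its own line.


Step 1: HRmax = 220 - 22 = 198 bpm
Step 2: Ratio = 198 / 60 = 3.3
Step 3: VO2max = 15.3 * 3.3 = 50.49 mL/kg/min

50.49 mL/kg/min


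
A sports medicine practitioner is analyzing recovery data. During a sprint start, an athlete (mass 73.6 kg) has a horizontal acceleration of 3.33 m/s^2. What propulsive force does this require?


Propulsive force = mass * acceleration
= 73.6 kg * 3.33 m/s^2
= 245.09 N

245.09 N


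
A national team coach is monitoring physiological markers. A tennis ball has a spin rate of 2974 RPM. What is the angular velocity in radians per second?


Convert RPM to rad/s: multiply by 2*pi and divide by 60
omega = 2974 * 2 * pi / 60
= 311.437 rad/s

311.437 rad/s


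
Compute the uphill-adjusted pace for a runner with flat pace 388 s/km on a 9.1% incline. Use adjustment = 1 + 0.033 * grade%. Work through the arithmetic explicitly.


Adjustment factor = 1 + 0.033 * 9.1 = 1.3003
Grade-adjusted pace = 388 * 1.3003 = 504.52 s/km

504.52 s/km


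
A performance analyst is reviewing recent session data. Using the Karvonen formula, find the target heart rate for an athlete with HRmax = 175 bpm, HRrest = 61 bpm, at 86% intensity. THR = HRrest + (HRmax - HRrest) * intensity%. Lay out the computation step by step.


HRR = 175 - 61 = 114
THR = 61 + 114 * 0.86
= 61 + 98.04
= 159.04 bpm

159.04 bpm


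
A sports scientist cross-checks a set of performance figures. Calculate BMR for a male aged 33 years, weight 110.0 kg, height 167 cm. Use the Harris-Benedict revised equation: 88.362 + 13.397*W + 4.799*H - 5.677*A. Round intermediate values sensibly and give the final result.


Substituting values:
W term = 13.397 * 110.0 = 1473.67
H term = 4.799 * 167 = 801.433
A term = 5.677 * 33 = 187.341
BMR = 2176.12 kcal/day

2176.12 kcal/day


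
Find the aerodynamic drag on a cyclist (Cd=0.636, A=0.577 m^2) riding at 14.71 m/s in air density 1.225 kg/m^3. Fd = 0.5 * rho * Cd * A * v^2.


Fd = 0.5 * 1.225 * 0.636 * 0.577 * 14.71^2
= 0.5 * 1.225 * 0.636 * 0.577 * 216.3841
= 48.637 N

48.637 N


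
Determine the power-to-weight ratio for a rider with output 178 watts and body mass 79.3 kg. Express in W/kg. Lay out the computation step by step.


P/W = 178 / 79.3 = 2.245 W/kg

2.245 W/kg


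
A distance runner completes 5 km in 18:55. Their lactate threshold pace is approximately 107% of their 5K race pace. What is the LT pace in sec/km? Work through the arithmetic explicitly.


Convert to seconds: 18 min 55 s = 1135 s
Pace per km = 1135 / 5 = 227.0 s/km
LT pace = 227.0 * 1.07 = 242.89 s/km

242.89 s/km


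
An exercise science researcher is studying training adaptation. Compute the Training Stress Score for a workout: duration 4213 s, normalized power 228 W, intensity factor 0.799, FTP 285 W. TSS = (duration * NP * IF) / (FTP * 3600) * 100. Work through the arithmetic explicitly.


Product = 4213 * 228 * 0.799 = 767490.636
Base = 285 * 3600 = 1026000
TSS = 767490.636 / 1026000 * 100 = 74.8

74.8 TSS


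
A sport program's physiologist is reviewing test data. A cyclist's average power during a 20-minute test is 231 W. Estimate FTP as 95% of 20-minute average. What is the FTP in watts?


FTP = 20-min power * 0.95
= 231 * 0.95
= 219.45 W

219.45 W


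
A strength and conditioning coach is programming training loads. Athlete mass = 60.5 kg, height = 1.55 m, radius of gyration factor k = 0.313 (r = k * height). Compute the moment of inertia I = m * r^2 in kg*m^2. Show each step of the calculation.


r = k * height = 0.313 * 1.55 = 0.48515 m
r^2 = 0.48515^2 = 0.235371
I = 60.5 * 0.235371 = 14.24 kg*m^2

14.24 kg*m^2


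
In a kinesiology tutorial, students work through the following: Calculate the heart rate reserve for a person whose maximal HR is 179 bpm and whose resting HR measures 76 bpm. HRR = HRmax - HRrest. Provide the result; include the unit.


HRmax = 179 bpm
HRrest = 76 bpm
HRR = 179 - 76 = 103 bpm

103 bpm


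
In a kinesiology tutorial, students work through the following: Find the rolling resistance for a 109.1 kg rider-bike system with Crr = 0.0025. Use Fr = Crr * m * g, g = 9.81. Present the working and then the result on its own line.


m * g = 109.1 * 9.81 = 1070.271 N
Fr = 0.0025 * 1070.271 = 2.676 N

2.676 N


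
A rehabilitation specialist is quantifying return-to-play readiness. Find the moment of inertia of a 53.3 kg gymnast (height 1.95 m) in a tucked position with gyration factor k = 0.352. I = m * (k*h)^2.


Radius of gyration = 0.352 * 1.95 = 0.6864 m
I = 53.3 * 0.6864^2
= 53.3 * 0.471145
= 25.112 kg*m^2

25.112 kg*m^2


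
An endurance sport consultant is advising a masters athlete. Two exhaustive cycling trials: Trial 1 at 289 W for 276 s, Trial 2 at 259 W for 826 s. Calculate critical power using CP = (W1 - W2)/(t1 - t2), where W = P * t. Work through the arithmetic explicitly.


W1 = 289 * 276 = 79764 J
W2 = 259 * 826 = 213934 J
CP = (79764 - 213934) / (276 - 826)
= -134170 / -550
= 243.95 W

243.95 W


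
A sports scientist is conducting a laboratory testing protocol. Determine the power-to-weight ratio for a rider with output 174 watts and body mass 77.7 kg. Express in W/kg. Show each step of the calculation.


P/W = 174 / 77.7 = 2.239 W/kg

2.239 W/kg


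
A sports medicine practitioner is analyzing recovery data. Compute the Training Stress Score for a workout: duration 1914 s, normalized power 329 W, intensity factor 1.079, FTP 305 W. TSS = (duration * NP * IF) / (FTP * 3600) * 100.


Product = 1914 * 329 * 1.079 = 679452.774
Base = 305 * 3600 = 1098000
TSS = 679452.774 / 1098000 * 100 = 61.88

61.88 TSS


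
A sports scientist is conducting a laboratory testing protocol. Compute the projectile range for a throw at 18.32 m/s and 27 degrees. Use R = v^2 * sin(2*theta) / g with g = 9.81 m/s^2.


Two times the angle = 54 degrees
sin(54) = 0.809017
R = 335.6224 * 0.809017 / 9.81 = 27.678 m

27.678 m


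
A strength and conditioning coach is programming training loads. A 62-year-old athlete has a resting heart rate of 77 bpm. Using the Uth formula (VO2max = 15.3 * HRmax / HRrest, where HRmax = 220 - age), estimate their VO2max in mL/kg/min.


HRmax = 220 - 62 = 158 bpm
Ratio = HRmax / HRrest = 158 / 77 = 2.0519
VO2max = 15.3 * 2.0519 = 31.39 mL/kg/min

31.39 mL/kg/min


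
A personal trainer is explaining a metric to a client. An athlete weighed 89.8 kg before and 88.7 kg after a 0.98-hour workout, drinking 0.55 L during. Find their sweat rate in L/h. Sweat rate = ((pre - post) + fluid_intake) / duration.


Body mass change = 1.1 kg
Total sweat loss = 1.1 + 0.55 = 1.65 L
Rate = 1.65 / 0.98 = 1.684 L/h

1.684 L/h


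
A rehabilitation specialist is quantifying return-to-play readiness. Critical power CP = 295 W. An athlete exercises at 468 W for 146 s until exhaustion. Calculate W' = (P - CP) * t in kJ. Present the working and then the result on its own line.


P - CP = 468 - 295 = 173 W
W' = 173 * 146 = 25258 J
= 25258 / 1000 = 25.258 kJ

25.258 kJ


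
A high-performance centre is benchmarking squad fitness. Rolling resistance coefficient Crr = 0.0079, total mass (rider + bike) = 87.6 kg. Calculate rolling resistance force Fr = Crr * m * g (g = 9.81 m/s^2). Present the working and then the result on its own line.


Fr = Crr * m * g
= 0.0079 * 87.6 * 9.81
= 6.789 N

6.789 N


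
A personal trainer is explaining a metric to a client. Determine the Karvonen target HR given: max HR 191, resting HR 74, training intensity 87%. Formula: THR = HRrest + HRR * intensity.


HRR = HRmax - HRrest = 191 - 74 = 117
THR = 74 + 117 * 0.87
= 175.79 bpm

175.79 bpm


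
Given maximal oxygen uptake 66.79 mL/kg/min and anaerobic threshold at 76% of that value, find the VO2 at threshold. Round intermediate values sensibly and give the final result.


Percentage as decimal = 0.76
VO2 at AT = 66.79 * 0.76 = 50.76 mL/kg/min

50.76 mL/kg/min


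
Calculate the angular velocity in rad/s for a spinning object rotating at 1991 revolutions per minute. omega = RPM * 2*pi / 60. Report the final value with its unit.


omega = RPM * 2*pi / 60
= 1991 * 6.28318531 / 60
= 208.497 rad/s

208.497 rad/s


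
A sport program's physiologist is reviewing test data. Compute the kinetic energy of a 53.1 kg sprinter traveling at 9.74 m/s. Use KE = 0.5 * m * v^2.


Velocity squared = 94.8676
KE = 0.5 * 53.1 * 94.8676 = 2518.73 J

2518.73 J


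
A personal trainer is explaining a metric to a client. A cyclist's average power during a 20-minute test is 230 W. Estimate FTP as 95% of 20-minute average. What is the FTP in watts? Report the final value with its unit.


FTP = 20-min power * 0.95
= 230 * 0.95
= 218.5 W

218.5 W


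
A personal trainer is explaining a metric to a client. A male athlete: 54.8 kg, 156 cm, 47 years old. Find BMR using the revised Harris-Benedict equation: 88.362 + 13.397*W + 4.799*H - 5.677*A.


Intercept = 88.362
Weight contribution = 13.397 * 54.8 = 734.1556
Height contribution = 4.799 * 156 = 748.644
Age contribution = 5.677 * 47 = 266.819
BMR = 88.362 + 734.1556 + 748.644 - 266.819
= 1304.34 kcal/day

1304.34 kcal/day


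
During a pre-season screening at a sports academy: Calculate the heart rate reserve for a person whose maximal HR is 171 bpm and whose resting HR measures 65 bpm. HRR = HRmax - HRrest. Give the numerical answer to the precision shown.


HRmax = 171 bpm
HRrest = 65 bpm
HRR = 171 - 65 = 106 bpm

106 bpm


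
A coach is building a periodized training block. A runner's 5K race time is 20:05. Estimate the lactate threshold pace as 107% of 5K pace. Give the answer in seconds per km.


Total race time = 20*60 + 5 = 1205 seconds
5K pace = 1205 / 5 = 241.0 sec/km
LT pace = 241.0 * 1.07 = 257.87 sec/km

257.87 s/km


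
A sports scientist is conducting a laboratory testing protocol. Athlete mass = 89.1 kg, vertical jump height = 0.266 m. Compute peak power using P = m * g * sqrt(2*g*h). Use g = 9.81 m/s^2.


sqrt(2 * 9.81 * 0.266) = sqrt(5.21892) = 2.284496 m/s
P = 89.1 * 9.81 * 2.284496
= 1996.81 W

1996.81 W


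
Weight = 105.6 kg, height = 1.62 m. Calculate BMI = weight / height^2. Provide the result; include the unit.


height^2 = 1.62^2 = 2.6244
BMI = 105.6 / 2.6244 = 40.24 kg/m^2

40.24 kg/m^2


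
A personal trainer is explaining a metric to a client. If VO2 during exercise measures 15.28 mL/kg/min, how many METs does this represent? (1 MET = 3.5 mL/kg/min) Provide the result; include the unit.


METs = VO2 / 3.5 = 15.28 / 3.5 = 4.37

4.37 METs


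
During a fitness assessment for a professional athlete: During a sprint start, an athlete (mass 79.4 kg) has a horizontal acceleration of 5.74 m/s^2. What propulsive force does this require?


Propulsive force = mass * acceleration
= 79.4 kg * 5.74 m/s^2
= 455.76 N

455.76 N


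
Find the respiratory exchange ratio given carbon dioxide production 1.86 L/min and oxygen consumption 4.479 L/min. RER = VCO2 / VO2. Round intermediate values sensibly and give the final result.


VCO2 = 1.86 L/min
VO2 = 4.479 L/min
RER = 1.86 / 4.479 = 0.4153

0.4153


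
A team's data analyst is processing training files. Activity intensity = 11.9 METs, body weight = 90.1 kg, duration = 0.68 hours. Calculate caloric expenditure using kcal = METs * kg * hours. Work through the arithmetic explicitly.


kcal = 11.9 * 90.1 * 0.68
= 1072.19 * 0.68
= 729.09 kcal

729.09 kcal


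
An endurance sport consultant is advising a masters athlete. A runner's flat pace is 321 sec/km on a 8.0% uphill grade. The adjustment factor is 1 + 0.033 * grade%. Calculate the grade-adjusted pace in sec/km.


Factor = 1 + 0.033 * 8.0 = 1.264
Adjusted pace = 321 * 1.264
= 405.74 sec/km

405.74 s/km


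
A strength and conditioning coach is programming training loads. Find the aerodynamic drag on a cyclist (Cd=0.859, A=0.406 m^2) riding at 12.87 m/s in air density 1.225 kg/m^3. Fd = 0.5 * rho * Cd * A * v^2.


Fd = 0.5 * 1.225 * 0.859 * 0.406 * 12.87^2
= 0.5 * 1.225 * 0.859 * 0.406 * 165.6369
= 35.382 N

35.382 N


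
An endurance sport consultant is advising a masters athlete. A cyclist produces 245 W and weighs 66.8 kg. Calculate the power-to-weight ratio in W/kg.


P/W = power / mass
= 245 / 66.8
= 3.668 W/kg

3.668 W/kg


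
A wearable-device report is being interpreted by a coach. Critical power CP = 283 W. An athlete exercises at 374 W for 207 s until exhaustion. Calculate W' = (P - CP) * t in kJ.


P - CP = 374 - 283 = 91 W
W' = 91 * 207 = 18837 J
= 18837 / 1000 = 18.837 kJ

18.837 kJ


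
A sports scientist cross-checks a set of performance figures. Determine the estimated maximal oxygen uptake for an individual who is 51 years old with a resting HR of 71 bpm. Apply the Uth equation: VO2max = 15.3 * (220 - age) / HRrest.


HRmax = 220 - 51 = 169
VO2max = 15.3 * (169 / 71)
= 15.3 * 2.3803
= 36.42 mL/kg/min

36.42 mL/kg/min


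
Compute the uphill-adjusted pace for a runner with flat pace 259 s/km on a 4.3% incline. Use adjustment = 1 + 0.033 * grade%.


Adjustment factor = 1 + 0.033 * 4.3 = 1.1419
Grade-adjusted pace = 259 * 1.1419 = 295.75 s/km

295.75 s/km


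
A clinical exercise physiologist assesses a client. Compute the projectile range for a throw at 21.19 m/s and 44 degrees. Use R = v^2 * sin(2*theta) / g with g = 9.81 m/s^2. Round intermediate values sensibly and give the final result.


Two times the angle = 88 degrees
sin(88) = 0.999391
R = 449.0161 * 0.999391 / 9.81 = 45.743 m

45.743 m


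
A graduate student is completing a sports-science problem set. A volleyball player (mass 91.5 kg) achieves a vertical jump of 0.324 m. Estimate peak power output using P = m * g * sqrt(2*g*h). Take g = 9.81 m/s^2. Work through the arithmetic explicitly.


2 * g * h = 2 * 9.81 * 0.324 = 6.35688
sqrt(6.35688) = 2.521285 m/s
P = 91.5 * 9.81 * 2.521285 = 2263.14 W

2263.14 W


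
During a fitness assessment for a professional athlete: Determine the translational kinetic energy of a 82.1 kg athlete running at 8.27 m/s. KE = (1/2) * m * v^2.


KE = 0.5 * m * v^2
= 0.5 * 82.1 * 8.27^2
= 0.5 * 82.1 * 68.3929
= 2807.53 J

2807.53 J


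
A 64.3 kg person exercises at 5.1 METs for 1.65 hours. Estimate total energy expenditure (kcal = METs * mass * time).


Energy = METs * mass(kg) * time(h)
= 5.1 * 64.3 * 1.65
= 541.08 kcal

541.08 kcal


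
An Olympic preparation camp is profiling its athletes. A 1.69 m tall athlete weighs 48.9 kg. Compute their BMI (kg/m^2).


height^2 = 2.8561 m^2
BMI = 48.9 / 2.8561 = 17.12 kg/m^2

17.12 kg/m^2


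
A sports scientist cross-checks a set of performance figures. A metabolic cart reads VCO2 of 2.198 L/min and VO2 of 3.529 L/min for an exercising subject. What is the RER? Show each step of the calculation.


RER = VCO2 / VO2 = 2.198 / 3.529 = 0.6228

0.6228


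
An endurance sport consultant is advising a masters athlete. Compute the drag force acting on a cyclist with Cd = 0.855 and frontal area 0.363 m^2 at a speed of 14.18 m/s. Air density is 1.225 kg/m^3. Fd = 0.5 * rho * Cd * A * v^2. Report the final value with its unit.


Step 1: v^2 = 201.0724
Step 2: Fd = 0.5 * 1.225 * 0.855 * 0.363 * 201.0724
= 38.224 N

38.224 N


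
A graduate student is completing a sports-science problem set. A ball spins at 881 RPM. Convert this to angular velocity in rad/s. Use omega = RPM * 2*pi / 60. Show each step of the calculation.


omega = 881 * 2 * pi / 60
= 881 * 6.28318531 / 60
= 5535.486 / 60
= 92.258 rad/s

92.258 rad/s


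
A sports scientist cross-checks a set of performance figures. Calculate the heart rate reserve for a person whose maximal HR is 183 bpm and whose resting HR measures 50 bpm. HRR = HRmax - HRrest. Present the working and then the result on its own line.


HRmax = 183 bpm
HRrest = 50 bpm
HRR = 183 - 50 = 133 bpm

133 bpm


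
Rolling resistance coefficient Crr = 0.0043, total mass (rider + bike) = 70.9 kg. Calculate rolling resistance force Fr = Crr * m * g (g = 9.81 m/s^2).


Fr = Crr * m * g
= 0.0043 * 70.9 * 9.81
= 2.991 N

2.991 N


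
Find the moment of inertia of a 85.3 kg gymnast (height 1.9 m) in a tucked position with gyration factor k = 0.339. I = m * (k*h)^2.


Radius of gyration = 0.339 * 1.9 = 0.6441 m
I = 85.3 * 0.6441^2
= 85.3 * 0.414865
= 35.388 kg*m^2

35.388 kg*m^2


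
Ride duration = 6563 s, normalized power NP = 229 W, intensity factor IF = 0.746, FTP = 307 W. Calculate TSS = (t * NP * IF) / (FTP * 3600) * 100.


Numerator = 6563 * 229 * 0.746 = 1121183.542
Denominator = 307 * 3600 = 1105200
TSS = 1121183.542 / 1105200 * 100
= 101.45

101.45 TSS


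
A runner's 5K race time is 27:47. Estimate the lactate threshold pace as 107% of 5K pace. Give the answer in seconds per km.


Total race time = 27*60 + 47 = 1667 seconds
5K pace = 1667 / 5 = 333.4 sec/km
LT pace = 333.4 * 1.07 = 356.74 sec/km

356.74 s/km


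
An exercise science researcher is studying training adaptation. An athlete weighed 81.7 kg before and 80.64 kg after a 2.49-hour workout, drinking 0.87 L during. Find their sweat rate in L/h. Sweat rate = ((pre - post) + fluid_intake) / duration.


Body mass change = 1.06 kg
Total sweat loss = 1.06 + 0.87 = 1.93 L
Rate = 1.93 / 2.49 = 0.775 L/h

0.775 L/h


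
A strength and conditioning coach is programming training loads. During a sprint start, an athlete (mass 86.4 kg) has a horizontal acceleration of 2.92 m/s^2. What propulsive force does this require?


Propulsive force = mass * acceleration
= 86.4 kg * 2.92 m/s^2
= 252.29 N

252.29 N


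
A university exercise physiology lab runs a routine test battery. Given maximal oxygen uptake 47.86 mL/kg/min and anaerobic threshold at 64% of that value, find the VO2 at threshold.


Percentage as decimal = 0.64
VO2 at AT = 47.86 * 0.64 = 30.63 mL/kg/min

30.63 mL/kg/min


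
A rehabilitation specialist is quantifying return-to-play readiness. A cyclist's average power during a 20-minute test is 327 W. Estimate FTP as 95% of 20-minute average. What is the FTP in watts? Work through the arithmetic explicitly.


FTP = 20-min power * 0.95
= 327 * 0.95
= 310.65 W

310.65 W


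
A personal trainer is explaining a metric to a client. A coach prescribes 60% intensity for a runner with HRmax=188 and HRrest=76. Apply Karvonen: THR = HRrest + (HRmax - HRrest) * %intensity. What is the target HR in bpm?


Heart rate reserve = 188 - 76 = 112
Intensity fraction = 60 / 100 = 0.6
THR = 76 + 112 * 0.6 = 143.2 bpm

143.2 bpm
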